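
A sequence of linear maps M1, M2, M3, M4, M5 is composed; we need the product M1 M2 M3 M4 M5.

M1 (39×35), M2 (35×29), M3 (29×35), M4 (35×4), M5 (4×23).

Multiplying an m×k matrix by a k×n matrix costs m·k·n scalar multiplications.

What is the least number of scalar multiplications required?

Adjacent pairs: M1M2 = 39·35·29 = 39585; M2M3 = 35·29·35 = 35525; M3M4 = 29·35·4 = 4060; M4M5 = 35·4·23 = 3220.
Length 3: M1..M3: k=1: 0+35525+39·35·35=83300; k=2: 39585+0+39·29·35=79170 → min 79170 | M2..M4: k=2: 0+4060+35·29·4=8120; k=3: 35525+0+35·35·4=40425 → min 8120 | M3..M5: k=3: 0+3220+29·35·23=26565; k=4: 4060+0+29·4·23=6728 → min 6728.
Length 4: M1..M4: k=1: 0+8120+39·35·4=13580; k=2: 39585+4060+39·29·4=48169; k=3: 79170+0+39·35·4=84630 → min 13580 | M2..M5: k=2: 0+6728+35·29·23=30073; k=3: 35525+3220+35·35·23=66920; k=4: 8120+0+35·4·23=11340 → min 11340.
Length 5: M1..M5: k=1: 0+11340+39·35·23=42735; k=2: 39585+6728+39·29·23=72326; k=3: 79170+3220+39·35·23=113785; k=4: 13580+0+39·4·23=17168 → min 17168.
Optimal order: ((M1 (M2 (M3 M4))) M5) with cost 17168.

17168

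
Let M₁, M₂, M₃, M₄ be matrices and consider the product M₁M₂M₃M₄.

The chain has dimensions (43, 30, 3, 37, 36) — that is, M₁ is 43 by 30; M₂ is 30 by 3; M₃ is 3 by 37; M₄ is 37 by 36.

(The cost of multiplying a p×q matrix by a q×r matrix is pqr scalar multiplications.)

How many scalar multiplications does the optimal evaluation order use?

Adjacent pairs: M₁M₂ = 43·30·3 = 3870; M₂M₃ = 30·3·37 = 3330; M₃M₄ = 3·37·36 = 3996.
Length 3: M₁..M₃: k=1: 0+3330+43·30·37=51060; k=2: 3870+0+43·3·37=8643 → min 8643 | M₂..M₄: k=2: 0+3996+30·3·36=7236; k=3: 3330+0+30·37·36=43290 → min 7236.
Length 4: M₁..M₄: k=1: 0+7236+43·30·36=53676; k=2: 3870+3996+43·3·36=12510; k=3: 8643+0+43·37·36=65919 → min 12510.
Optimal order: ((M₁M₂)(M₃M₄)) with cost 12510.

12510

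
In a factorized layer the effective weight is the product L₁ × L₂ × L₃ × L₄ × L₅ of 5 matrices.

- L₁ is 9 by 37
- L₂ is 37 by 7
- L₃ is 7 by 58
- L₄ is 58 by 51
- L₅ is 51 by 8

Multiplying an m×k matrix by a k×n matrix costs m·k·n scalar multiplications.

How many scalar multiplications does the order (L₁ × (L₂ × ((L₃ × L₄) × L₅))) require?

28298

(L₃ × L₄): 7×58 by 58×51 → 7×51, cost 7·58·51 = 20706
((L₃ × L₄) × L₅): 7×51 by 51×8 → 7×8, cost 7·51·8 = 2856; cumulative 23562
(L₂ × ((L₃ × L₄) × L₅)): 37×7 by 7×8 → 37×8, cost 37·7·8 = 2072; cumulative 25634
(L₁ × (L₂ × ((L₃ × L₄) × L₅))): 9×37 by 37×8 → 9×8, cost 9·37·8 = 2664; cumulative 28298
Total: 28298 scalar multiplications.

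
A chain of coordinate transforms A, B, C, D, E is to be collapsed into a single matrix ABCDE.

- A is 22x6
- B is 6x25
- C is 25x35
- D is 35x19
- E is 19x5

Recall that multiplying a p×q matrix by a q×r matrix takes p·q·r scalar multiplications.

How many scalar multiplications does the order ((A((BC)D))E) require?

(BC): 6×25 by 25×35 → 6×35, cost 6·25·35 = 5250
((BC)D): 6×35 by 35×19 → 6×19, cost 6·35·19 = 3990; cumulative 9240
(A((BC)D)): 22×6 by 6×19 → 22×19, cost 22·6·19 = 2508; cumulative 11748
((A((BC)D))E): 22×19 by 19×5 → 22×5, cost 22·19·5 = 2090; cumulative 13838
Total: 13838 scalar multiplications.

13838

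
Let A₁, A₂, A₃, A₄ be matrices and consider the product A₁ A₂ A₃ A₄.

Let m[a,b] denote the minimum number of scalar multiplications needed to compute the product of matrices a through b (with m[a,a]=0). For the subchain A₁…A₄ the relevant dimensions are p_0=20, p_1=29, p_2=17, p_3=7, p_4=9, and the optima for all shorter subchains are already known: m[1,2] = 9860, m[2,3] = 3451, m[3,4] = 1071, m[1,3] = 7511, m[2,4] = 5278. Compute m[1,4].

8771

m[1,4] = min over k∈[1,3] of m[1,k]+m[k+1,4]+p_{0}·p_k·p_{4}.
k=1: 0 + 5278 + 20·29·9 = 10498; k=2: 9860 + 1071 + 20·17·9 = 13991; k=3: 7511 + 0 + 20·7·9 = 8771.
Minimum: 8771 at k=3.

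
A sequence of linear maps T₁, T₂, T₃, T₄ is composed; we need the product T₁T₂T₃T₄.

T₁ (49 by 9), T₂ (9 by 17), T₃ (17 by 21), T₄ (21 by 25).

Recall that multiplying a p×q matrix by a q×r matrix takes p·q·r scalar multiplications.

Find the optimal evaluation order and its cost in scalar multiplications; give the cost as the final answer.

18963

Adjacent pairs: T₁T₂ = 49·9·17 = 7497; T₂T₃ = 9·17·21 = 3213; T₃T₄ = 17·21·25 = 8925.
Length 3: T₁..T₃: k=1: 0+3213+49·9·21=12474; k=2: 7497+0+49·17·21=24990 → min 12474 | T₂..T₄: k=2: 0+8925+9·17·25=12750; k=3: 3213+0+9·21·25=7938 → min 7938.
Length 4: T₁..T₄: k=1: 0+7938+49·9·25=18963; k=2: 7497+8925+49·17·25=37247; k=3: 12474+0+49·21·25=38199 → min 18963.
Optimal parenthesization: (T₁((T₂T₃)T₄)) with cost 18963.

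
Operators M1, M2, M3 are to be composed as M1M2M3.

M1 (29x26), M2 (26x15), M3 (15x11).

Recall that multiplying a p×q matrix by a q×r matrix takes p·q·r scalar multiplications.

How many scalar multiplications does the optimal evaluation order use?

12584

Order (M1(M2M3)): (M2M3): 26×15 by 15×11 → 26×11, cost 26·15·11 = 4290; (M1(M2M3)): 29×26 by 26×11 → 29×11, cost 29·26·11 = 8294; cumulative 12584. Total 12584.
Order ((M1M2)M3): (M1M2): 29×26 by 26×15 → 29×15, cost 29·26·15 = 11310; ((M1M2)M3): 29×15 by 15×11 → 29×11, cost 29·15·11 = 4785; cumulative 16095. Total 16095.
Minimum: 12584.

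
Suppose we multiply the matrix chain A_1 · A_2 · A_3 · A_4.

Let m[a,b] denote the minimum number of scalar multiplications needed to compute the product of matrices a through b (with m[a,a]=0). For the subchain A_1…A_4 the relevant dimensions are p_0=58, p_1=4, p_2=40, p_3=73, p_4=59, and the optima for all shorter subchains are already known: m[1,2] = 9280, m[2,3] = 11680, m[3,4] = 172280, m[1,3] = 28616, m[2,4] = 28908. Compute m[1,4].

m[1,4] = min over k∈[1,3] of m[1,k]+m[k+1,4]+p_{0}·p_k·p_{4}.
k=1: 0 + 28908 + 58·4·59 = 42596; k=2: 9280 + 172280 + 58·40·59 = 318440; k=3: 28616 + 0 + 58·73·59 = 278422.
Minimum: 42596 at k=1.

42596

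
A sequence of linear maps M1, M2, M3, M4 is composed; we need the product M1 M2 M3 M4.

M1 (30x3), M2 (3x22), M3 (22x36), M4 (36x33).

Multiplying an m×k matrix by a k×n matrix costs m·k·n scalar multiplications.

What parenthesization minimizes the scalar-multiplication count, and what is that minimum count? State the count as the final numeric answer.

Adjacent pairs: M1M2 = 30·3·22 = 1980; M2M3 = 3·22·36 = 2376; M3M4 = 22·36·33 = 26136.
Length 3: M1..M3: k=1: 0+2376+30·3·36=5616; k=2: 1980+0+30·22·36=25740 → min 5616 | M2..M4: k=2: 0+26136+3·22·33=28314; k=3: 2376+0+3·36·33=5940 → min 5940.
Length 4: M1..M4: k=1: 0+5940+30·3·33=8910; k=2: 1980+26136+30·22·33=49896; k=3: 5616+0+30·36·33=41256 → min 8910.
Optimal parenthesization: (M1 ((M2 M3) M4)) with cost 8910.

8910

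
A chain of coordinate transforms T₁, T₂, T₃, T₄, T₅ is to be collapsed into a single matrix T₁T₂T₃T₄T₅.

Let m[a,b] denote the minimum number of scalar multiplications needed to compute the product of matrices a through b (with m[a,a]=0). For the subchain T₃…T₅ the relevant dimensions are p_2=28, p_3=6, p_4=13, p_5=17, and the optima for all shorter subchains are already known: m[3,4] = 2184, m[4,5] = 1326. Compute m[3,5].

4182

m[3,5] = min over k∈[3,4] of m[3,k]+m[k+1,5]+p_{2}·p_k·p_{5}.
k=3: 0 + 1326 + 28·6·17 = 4182; k=4: 2184 + 0 + 28·13·17 = 8372.
Minimum: 4182 at k=3.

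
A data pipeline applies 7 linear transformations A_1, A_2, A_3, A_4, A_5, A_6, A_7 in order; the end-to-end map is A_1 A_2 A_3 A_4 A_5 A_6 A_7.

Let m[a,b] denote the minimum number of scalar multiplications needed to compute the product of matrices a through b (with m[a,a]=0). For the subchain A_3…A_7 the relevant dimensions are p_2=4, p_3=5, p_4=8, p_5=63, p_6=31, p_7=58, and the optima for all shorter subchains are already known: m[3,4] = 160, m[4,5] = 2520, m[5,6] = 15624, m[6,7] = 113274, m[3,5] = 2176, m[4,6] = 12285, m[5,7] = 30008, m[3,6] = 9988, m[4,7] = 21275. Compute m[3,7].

17180

m[3,7] = min over k∈[3,6] of m[3,k]+m[k+1,7]+p_{2}·p_k·p_{7}.
k=3: 0 + 21275 + 4·5·58 = 22435; k=4: 160 + 30008 + 4·8·58 = 32024; k=5: 2176 + 113274 + 4·63·58 = 130066; k=6: 9988 + 0 + 4·31·58 = 17180.
Minimum: 17180 at k=6.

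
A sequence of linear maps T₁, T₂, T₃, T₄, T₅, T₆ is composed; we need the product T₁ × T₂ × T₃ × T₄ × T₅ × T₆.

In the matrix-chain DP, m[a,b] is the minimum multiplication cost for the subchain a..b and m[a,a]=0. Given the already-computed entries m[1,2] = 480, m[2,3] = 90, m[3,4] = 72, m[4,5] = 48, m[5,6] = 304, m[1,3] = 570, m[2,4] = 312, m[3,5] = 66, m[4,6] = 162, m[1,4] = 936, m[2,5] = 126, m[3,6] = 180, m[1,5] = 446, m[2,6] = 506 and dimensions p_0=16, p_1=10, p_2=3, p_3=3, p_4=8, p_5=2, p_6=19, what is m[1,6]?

1054

m[1,6] = min over k∈[1,5] of m[1,k]+m[k+1,6]+p_{0}·p_k·p_{6}.
k=1: 0 + 506 + 16·10·19 = 3546; k=2: 480 + 180 + 16·3·19 = 1572; k=3: 570 + 162 + 16·3·19 = 1644; k=4: 936 + 304 + 16·8·19 = 3672; k=5: 446 + 0 + 16·2·19 = 1054.
Minimum: 1054 at k=5.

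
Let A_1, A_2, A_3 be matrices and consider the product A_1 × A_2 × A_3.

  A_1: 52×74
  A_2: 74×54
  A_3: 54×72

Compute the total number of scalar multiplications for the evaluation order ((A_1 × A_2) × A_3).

(A_1 × A_2): 52×74 by 74×54 → 52×54, cost 52·74·54 = 207792
((A_1 × A_2) × A_3): 52×54 by 54×72 → 52×72, cost 52·54·72 = 202176; cumulative 409968
Total: 409968 scalar multiplications.

409968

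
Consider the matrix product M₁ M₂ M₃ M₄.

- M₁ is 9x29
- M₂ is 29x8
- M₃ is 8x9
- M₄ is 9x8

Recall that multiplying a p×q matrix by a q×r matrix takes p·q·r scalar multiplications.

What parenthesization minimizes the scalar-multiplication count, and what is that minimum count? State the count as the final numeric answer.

Adjacent pairs: M₁M₂ = 9·29·8 = 2088; M₂M₃ = 29·8·9 = 2088; M₃M₄ = 8·9·8 = 576.
Length 3: M₁..M₃: k=1: 0+2088+9·29·9=4437; k=2: 2088+0+9·8·9=2736 → min 2736 | M₂..M₄: k=2: 0+576+29·8·8=2432; k=3: 2088+0+29·9·8=4176 → min 2432.
Length 4: M₁..M₄: k=1: 0+2432+9·29·8=4520; k=2: 2088+576+9·8·8=3240; k=3: 2736+0+9·9·8=3384 → min 3240.
Optimal parenthesization: ((M₁ M₂) (M₃ M₄)) with cost 3240.

3240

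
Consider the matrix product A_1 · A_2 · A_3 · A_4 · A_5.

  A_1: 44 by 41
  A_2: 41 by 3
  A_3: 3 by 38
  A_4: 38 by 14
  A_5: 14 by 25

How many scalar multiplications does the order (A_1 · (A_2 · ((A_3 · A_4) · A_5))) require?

50821

(A_3 · A_4): 3×38 by 38×14 → 3×14, cost 3·38·14 = 1596
((A_3 · A_4) · A_5): 3×14 by 14×25 → 3×25, cost 3·14·25 = 1050; cumulative 2646
(A_2 · ((A_3 · A_4) · A_5)): 41×3 by 3×25 → 41×25, cost 41·3·25 = 3075; cumulative 5721
(A_1 · (A_2 · ((A_3 · A_4) · A_5))): 44×41 by 41×25 → 44×25, cost 44·41·25 = 45100; cumulative 50821
Total: 50821 scalar multiplications.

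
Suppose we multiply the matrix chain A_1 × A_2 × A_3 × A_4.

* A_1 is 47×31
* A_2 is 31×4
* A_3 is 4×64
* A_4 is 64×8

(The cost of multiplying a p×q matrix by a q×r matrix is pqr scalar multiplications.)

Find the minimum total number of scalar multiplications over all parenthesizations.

9380

Adjacent pairs: A_1A_2 = 47·31·4 = 5828; A_2A_3 = 31·4·64 = 7936; A_3A_4 = 4·64·8 = 2048.
Length 3: A_1..A_3: k=1: 0+7936+47·31·64=101184; k=2: 5828+0+47·4·64=17860 → min 17860 | A_2..A_4: k=2: 0+2048+31·4·8=3040; k=3: 7936+0+31·64·8=23808 → min 3040.
Length 4: A_1..A_4: k=1: 0+3040+47·31·8=14696; k=2: 5828+2048+47·4·8=9380; k=3: 17860+0+47·64·8=41924 → min 9380.
Optimal order: ((A_1 × A_2) × (A_3 × A_4)) with cost 9380.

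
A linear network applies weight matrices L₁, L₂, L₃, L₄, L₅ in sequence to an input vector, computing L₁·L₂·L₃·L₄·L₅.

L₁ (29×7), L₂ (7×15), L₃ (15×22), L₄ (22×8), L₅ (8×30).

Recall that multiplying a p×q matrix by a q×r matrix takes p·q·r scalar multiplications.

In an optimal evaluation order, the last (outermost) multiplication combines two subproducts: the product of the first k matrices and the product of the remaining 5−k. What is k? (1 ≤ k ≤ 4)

1

Adjacent pairs: L₁L₂ = 29·7·15 = 3045; L₂L₃ = 7·15·22 = 2310; L₃L₄ = 15·22·8 = 2640; L₄L₅ = 22·8·30 = 5280.
Length 3: L₁..L₃: k=1: 0+2310+29·7·22=6776; k=2: 3045+0+29·15·22=12615 → min 6776 | L₂..L₄: k=2: 0+2640+7·15·8=3480; k=3: 2310+0+7·22·8=3542 → min 3480 | L₃..L₅: k=3: 0+5280+15·22·30=15180; k=4: 2640+0+15·8·30=6240 → min 6240.
Length 4: L₁..L₄: k=1: 0+3480+29·7·8=5104; k=2: 3045+2640+29·15·8=9165; k=3: 6776+0+29·22·8=11880 → min 5104 | L₂..L₅: k=2: 0+6240+7·15·30=9390; k=3: 2310+5280+7·22·30=12210; k=4: 3480+0+7·8·30=5160 → min 5160.
Top-level splits: k=1: (L₁..L₁)·(L₂..L₅) → 0+5160+29·7·30 = 11250; k=2: (L₁..L₂)·(L₃..L₅) → 3045+6240+29·15·30 = 22335; k=3: (L₁..L₃)·(L₄..L₅) → 6776+5280+29·22·30 = 31196; k=4: (L₁..L₄)·(L₅..L₅) → 5104+0+29·8·30 = 12064.
Best split is after L₁, i.e. k = 1.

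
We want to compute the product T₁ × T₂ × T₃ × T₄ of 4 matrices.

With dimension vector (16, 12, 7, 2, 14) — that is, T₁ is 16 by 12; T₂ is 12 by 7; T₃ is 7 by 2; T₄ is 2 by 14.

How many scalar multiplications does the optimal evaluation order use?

1000

Adjacent pairs: T₁T₂ = 16·12·7 = 1344; T₂T₃ = 12·7·2 = 168; T₃T₄ = 7·2·14 = 196.
Length 3: T₁..T₃: k=1: 0+168+16·12·2=552; k=2: 1344+0+16·7·2=1568 → min 552 | T₂..T₄: k=2: 0+196+12·7·14=1372; k=3: 168+0+12·2·14=504 → min 504.
Length 4: T₁..T₄: k=1: 0+504+16·12·14=3192; k=2: 1344+196+16·7·14=3108; k=3: 552+0+16·2·14=1000 → min 1000.
Optimal order: ((T₁ × (T₂ × T₃)) × T₄) with cost 1000.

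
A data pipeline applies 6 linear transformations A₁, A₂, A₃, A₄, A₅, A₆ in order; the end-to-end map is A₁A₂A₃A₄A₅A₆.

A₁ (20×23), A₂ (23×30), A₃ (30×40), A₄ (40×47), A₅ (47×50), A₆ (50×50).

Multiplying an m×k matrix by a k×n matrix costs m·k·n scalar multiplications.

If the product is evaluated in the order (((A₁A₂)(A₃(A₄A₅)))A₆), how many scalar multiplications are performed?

247800

(A₁A₂): 20×23 by 23×30 → 20×30, cost 20·23·30 = 13800
(A₄A₅): 40×47 by 47×50 → 40×50, cost 40·47·50 = 94000
(A₃(A₄A₅)): 30×40 by 40×50 → 30×50, cost 30·40·50 = 60000; cumulative 154000
((A₁A₂)(A₃(A₄A₅))): 20×30 by 30×50 → 20×50, cost 20·30·50 = 30000; cumulative 197800
(((A₁A₂)(A₃(A₄A₅)))A₆): 20×50 by 50×50 → 20×50, cost 20·50·50 = 50000; cumulative 247800
Total: 247800 scalar multiplications.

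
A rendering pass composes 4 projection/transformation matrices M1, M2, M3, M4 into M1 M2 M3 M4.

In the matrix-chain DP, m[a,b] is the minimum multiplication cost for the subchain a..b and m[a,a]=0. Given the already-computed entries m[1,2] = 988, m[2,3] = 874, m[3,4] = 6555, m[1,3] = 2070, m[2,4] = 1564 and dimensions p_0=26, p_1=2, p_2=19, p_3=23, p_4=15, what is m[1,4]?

2344

m[1,4] = min over k∈[1,3] of m[1,k]+m[k+1,4]+p_{0}·p_k·p_{4}.
k=1: 0 + 1564 + 26·2·15 = 2344; k=2: 988 + 6555 + 26·19·15 = 14953; k=3: 2070 + 0 + 26·23·15 = 11040.
Minimum: 2344 at k=1.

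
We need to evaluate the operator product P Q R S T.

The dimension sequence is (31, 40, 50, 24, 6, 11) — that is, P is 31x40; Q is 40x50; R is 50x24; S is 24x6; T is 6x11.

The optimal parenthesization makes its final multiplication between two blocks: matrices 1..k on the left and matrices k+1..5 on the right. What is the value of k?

Adjacent pairs: PQ = 31·40·50 = 62000; QR = 40·50·24 = 48000; RS = 50·24·6 = 7200; ST = 24·6·11 = 1584.
Length 3: P..R: k=1: 0+48000+31·40·24=77760; k=2: 62000+0+31·50·24=99200 → min 77760 | Q..S: k=2: 0+7200+40·50·6=19200; k=3: 48000+0+40·24·6=53760 → min 19200 | R..T: k=3: 0+1584+50·24·11=14784; k=4: 7200+0+50·6·11=10500 → min 10500.
Length 4: P..S: k=1: 0+19200+31·40·6=26640; k=2: 62000+7200+31·50·6=78500; k=3: 77760+0+31·24·6=82224 → min 26640 | Q..T: k=2: 0+10500+40·50·11=32500; k=3: 48000+1584+40·24·11=60144; k=4: 19200+0+40·6·11=21840 → min 21840.
Top-level splits: k=1: (P..P)·(Q..T) → 0+21840+31·40·11 = 35480; k=2: (P..Q)·(R..T) → 62000+10500+31·50·11 = 89550; k=3: (P..R)·(S..T) → 77760+1584+31·24·11 = 87528; k=4: (P..S)·(T..T) → 26640+0+31·6·11 = 28686.
Best split is after S, i.e. k = 4.

4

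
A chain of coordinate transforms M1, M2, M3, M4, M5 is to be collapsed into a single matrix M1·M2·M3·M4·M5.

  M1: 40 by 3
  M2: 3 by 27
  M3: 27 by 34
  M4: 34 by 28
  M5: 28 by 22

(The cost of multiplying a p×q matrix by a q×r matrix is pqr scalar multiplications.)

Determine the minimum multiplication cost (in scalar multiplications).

10098

Adjacent pairs: M1M2 = 40·3·27 = 3240; M2M3 = 3·27·34 = 2754; M3M4 = 27·34·28 = 25704; M4M5 = 34·28·22 = 20944.
Length 3: M1..M3: k=1: 0+2754+40·3·34=6834; k=2: 3240+0+40·27·34=39960 → min 6834 | M2..M4: k=2: 0+25704+3·27·28=27972; k=3: 2754+0+3·34·28=5610 → min 5610 | M3..M5: k=3: 0+20944+27·34·22=41140; k=4: 25704+0+27·28·22=42336 → min 41140.
Length 4: M1..M4: k=1: 0+5610+40·3·28=8970; k=2: 3240+25704+40·27·28=59184; k=3: 6834+0+40·34·28=44914 → min 8970 | M2..M5: k=2: 0+41140+3·27·22=42922; k=3: 2754+20944+3·34·22=25942; k=4: 5610+0+3·28·22=7458 → min 7458.
Length 5: M1..M5: k=1: 0+7458+40·3·22=10098; k=2: 3240+41140+40·27·22=68140; k=3: 6834+20944+40·34·22=57698; k=4: 8970+0+40·28·22=33610 → min 10098.
Optimal order: (M1·(((M2·M3)·M4)·M5)) with cost 10098.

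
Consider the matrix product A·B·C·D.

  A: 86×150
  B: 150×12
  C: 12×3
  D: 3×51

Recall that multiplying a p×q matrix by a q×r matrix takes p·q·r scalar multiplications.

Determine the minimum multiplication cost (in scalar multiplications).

Adjacent pairs: AB = 86·150·12 = 154800; BC = 150·12·3 = 5400; CD = 12·3·51 = 1836.
Length 3: A..C: k=1: 0+5400+86·150·3=44100; k=2: 154800+0+86·12·3=157896 → min 44100 | B..D: k=2: 0+1836+150·12·51=93636; k=3: 5400+0+150·3·51=28350 → min 28350.
Length 4: A..D: k=1: 0+28350+86·150·51=686250; k=2: 154800+1836+86·12·51=209268; k=3: 44100+0+86·3·51=57258 → min 57258.
Optimal order: ((A·(B·C))·D) with cost 57258.

57258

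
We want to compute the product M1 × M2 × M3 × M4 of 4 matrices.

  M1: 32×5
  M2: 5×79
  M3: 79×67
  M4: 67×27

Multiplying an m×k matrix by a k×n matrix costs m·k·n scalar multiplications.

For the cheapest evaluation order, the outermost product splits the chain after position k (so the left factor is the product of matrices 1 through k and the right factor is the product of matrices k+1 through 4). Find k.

1

Adjacent pairs: M1M2 = 32·5·79 = 12640; M2M3 = 5·79·67 = 26465; M3M4 = 79·67·27 = 142911.
Length 3: M1..M3: k=1: 0+26465+32·5·67=37185; k=2: 12640+0+32·79·67=182016 → min 37185 | M2..M4: k=2: 0+142911+5·79·27=153576; k=3: 26465+0+5·67·27=35510 → min 35510.
Top-level splits: k=1: (M1..M1)·(M2..M4) → 0+35510+32·5·27 = 39830; k=2: (M1..M2)·(M3..M4) → 12640+142911+32·79·27 = 223807; k=3: (M1..M3)·(M4..M4) → 37185+0+32·67·27 = 95073.
Best split is after M1, i.e. k = 1.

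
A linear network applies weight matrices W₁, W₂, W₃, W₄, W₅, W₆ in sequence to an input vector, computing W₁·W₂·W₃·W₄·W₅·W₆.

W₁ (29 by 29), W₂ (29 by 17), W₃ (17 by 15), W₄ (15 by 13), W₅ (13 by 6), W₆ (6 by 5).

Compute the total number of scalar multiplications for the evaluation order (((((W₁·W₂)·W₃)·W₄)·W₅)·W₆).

(W₁·W₂): 29×29 by 29×17 → 29×17, cost 29·29·17 = 14297
((W₁·W₂)·W₃): 29×17 by 17×15 → 29×15, cost 29·17·15 = 7395; cumulative 21692
(((W₁·W₂)·W₃)·W₄): 29×15 by 15×13 → 29×13, cost 29·15·13 = 5655; cumulative 27347
((((W₁·W₂)·W₃)·W₄)·W₅): 29×13 by 13×6 → 29×6, cost 29·13·6 = 2262; cumulative 29609
(((((W₁·W₂)·W₃)·W₄)·W₅)·W₆): 29×6 by 6×5 → 29×5, cost 29·6·5 = 870; cumulative 30479
Total: 30479 scalar multiplications.

30479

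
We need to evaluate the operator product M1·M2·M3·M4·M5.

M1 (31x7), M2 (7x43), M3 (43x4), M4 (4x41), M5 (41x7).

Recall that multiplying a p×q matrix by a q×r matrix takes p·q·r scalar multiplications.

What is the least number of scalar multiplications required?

Adjacent pairs: M1M2 = 31·7·43 = 9331; M2M3 = 7·43·4 = 1204; M3M4 = 43·4·41 = 7052; M4M5 = 4·41·7 = 1148.
Length 3: M1..M3: k=1: 0+1204+31·7·4=2072; k=2: 9331+0+31·43·4=14663 → min 2072 | M2..M4: k=2: 0+7052+7·43·41=19393; k=3: 1204+0+7·4·41=2352 → min 2352 | M3..M5: k=3: 0+1148+43·4·7=2352; k=4: 7052+0+43·41·7=19393 → min 2352.
Length 4: M1..M4: k=1: 0+2352+31·7·41=11249; k=2: 9331+7052+31·43·41=71036; k=3: 2072+0+31·4·41=7156 → min 7156 | M2..M5: k=2: 0+2352+7·43·7=4459; k=3: 1204+1148+7·4·7=2548; k=4: 2352+0+7·41·7=4361 → min 2548.
Length 5: M1..M5: k=1: 0+2548+31·7·7=4067; k=2: 9331+2352+31·43·7=21014; k=3: 2072+1148+31·4·7=4088; k=4: 7156+0+31·41·7=16053 → min 4067.
Optimal order: (M1·((M2·M3)·(M4·M5))) with cost 4067.

4067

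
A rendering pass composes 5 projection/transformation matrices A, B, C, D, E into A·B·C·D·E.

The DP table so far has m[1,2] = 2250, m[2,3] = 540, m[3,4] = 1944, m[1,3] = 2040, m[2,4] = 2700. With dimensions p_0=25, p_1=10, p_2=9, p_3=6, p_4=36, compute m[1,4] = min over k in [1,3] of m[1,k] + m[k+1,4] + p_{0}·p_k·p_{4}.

7440

m[1,4] = min over k∈[1,3] of m[1,k]+m[k+1,4]+p_{0}·p_k·p_{4}.
k=1: 0 + 2700 + 25·10·36 = 11700; k=2: 2250 + 1944 + 25·9·36 = 12294; k=3: 2040 + 0 + 25·6·36 = 7440.
Minimum: 7440 at k=3.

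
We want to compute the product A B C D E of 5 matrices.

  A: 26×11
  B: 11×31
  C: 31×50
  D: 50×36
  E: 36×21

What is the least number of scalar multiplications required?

51172

Adjacent pairs: AB = 26·11·31 = 8866; BC = 11·31·50 = 17050; CD = 31·50·36 = 55800; DE = 50·36·21 = 37800.
Length 3: A..C: k=1: 0+17050+26·11·50=31350; k=2: 8866+0+26·31·50=49166 → min 31350 | B..D: k=2: 0+55800+11·31·36=68076; k=3: 17050+0+11·50·36=36850 → min 36850 | C..E: k=3: 0+37800+31·50·21=70350; k=4: 55800+0+31·36·21=79236 → min 70350.
Length 4: A..D: k=1: 0+36850+26·11·36=47146; k=2: 8866+55800+26·31·36=93682; k=3: 31350+0+26·50·36=78150 → min 47146 | B..E: k=2: 0+70350+11·31·21=77511; k=3: 17050+37800+11·50·21=66400; k=4: 36850+0+11·36·21=45166 → min 45166.
Length 5: A..E: k=1: 0+45166+26·11·21=51172; k=2: 8866+70350+26·31·21=96142; k=3: 31350+37800+26·50·21=96450; k=4: 47146+0+26·36·21=66802 → min 51172.
Optimal order: (A (((B C) D) E)) with cost 51172.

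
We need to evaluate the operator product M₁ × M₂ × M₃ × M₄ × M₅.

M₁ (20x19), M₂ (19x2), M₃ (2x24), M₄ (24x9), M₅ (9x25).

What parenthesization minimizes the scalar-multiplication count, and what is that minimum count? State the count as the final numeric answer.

Adjacent pairs: M₁M₂ = 20·19·2 = 760; M₂M₃ = 19·2·24 = 912; M₃M₄ = 2·24·9 = 432; M₄M₅ = 24·9·25 = 5400.
Length 3: M₁..M₃: k=1: 0+912+20·19·24=10032; k=2: 760+0+20·2·24=1720 → min 1720 | M₂..M₄: k=2: 0+432+19·2·9=774; k=3: 912+0+19·24·9=5016 → min 774 | M₃..M₅: k=3: 0+5400+2·24·25=6600; k=4: 432+0+2·9·25=882 → min 882.
Length 4: M₁..M₄: k=1: 0+774+20·19·9=4194; k=2: 760+432+20·2·9=1552; k=3: 1720+0+20·24·9=6040 → min 1552 | M₂..M₅: k=2: 0+882+19·2·25=1832; k=3: 912+5400+19·24·25=17712; k=4: 774+0+19·9·25=5049 → min 1832.
Length 5: M₁..M₅: k=1: 0+1832+20·19·25=11332; k=2: 760+882+20·2·25=2642; k=3: 1720+5400+20·24·25=19120; k=4: 1552+0+20·9·25=6052 → min 2642.
Optimal parenthesization: ((M₁ × M₂) × ((M₃ × M₄) × M₅)) with cost 2642.

2642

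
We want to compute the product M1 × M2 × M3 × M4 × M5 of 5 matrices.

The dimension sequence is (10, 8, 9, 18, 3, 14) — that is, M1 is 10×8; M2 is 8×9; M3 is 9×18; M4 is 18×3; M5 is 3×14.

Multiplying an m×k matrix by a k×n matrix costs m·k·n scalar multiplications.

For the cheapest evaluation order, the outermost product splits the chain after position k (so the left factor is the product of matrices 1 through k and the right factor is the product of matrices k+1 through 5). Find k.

Adjacent pairs: M1M2 = 10·8·9 = 720; M2M3 = 8·9·18 = 1296; M3M4 = 9·18·3 = 486; M4M5 = 18·3·14 = 756.
Length 3: M1..M3: k=1: 0+1296+10·8·18=2736; k=2: 720+0+10·9·18=2340 → min 2340 | M2..M4: k=2: 0+486+8·9·3=702; k=3: 1296+0+8·18·3=1728 → min 702 | M3..M5: k=3: 0+756+9·18·14=3024; k=4: 486+0+9·3·14=864 → min 864.
Length 4: M1..M4: k=1: 0+702+10·8·3=942; k=2: 720+486+10·9·3=1476; k=3: 2340+0+10·18·3=2880 → min 942 | M2..M5: k=2: 0+864+8·9·14=1872; k=3: 1296+756+8·18·14=4068; k=4: 702+0+8·3·14=1038 → min 1038.
Top-level splits: k=1: (M1..M1)·(M2..M5) → 0+1038+10·8·14 = 2158; k=2: (M1..M2)·(M3..M5) → 720+864+10·9·14 = 2844; k=3: (M1..M3)·(M4..M5) → 2340+756+10·18·14 = 5616; k=4: (M1..M4)·(M5..M5) → 942+0+10·3·14 = 1362.
Best split is after M4, i.e. k = 4.

4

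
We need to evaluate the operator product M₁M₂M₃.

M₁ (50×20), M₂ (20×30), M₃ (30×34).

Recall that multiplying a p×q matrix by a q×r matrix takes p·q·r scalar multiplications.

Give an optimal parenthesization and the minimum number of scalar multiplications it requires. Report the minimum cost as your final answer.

54400

(M₁(M₂M₃)): cost 54400.
((M₁M₂)M₃): cost 81000.
Optimal: (M₁(M₂M₃)) with cost 54400.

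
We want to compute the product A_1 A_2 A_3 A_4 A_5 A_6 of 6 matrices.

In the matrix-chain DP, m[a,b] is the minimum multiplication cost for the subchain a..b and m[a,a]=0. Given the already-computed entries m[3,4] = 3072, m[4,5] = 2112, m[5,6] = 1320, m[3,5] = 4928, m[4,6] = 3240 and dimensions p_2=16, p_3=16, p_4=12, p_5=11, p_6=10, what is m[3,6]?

5800

m[3,6] = min over k∈[3,5] of m[3,k]+m[k+1,6]+p_{2}·p_k·p_{6}.
k=3: 0 + 3240 + 16·16·10 = 5800; k=4: 3072 + 1320 + 16·12·10 = 6312; k=5: 4928 + 0 + 16·11·10 = 6688.
Minimum: 5800 at k=3.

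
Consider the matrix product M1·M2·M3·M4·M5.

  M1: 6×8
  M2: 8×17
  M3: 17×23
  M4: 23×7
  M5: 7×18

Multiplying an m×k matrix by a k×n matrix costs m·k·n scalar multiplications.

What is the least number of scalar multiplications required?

Adjacent pairs: M1M2 = 6·8·17 = 816; M2M3 = 8·17·23 = 3128; M3M4 = 17·23·7 = 2737; M4M5 = 23·7·18 = 2898.
Length 3: M1..M3: k=1: 0+3128+6·8·23=4232; k=2: 816+0+6·17·23=3162 → min 3162 | M2..M4: k=2: 0+2737+8·17·7=3689; k=3: 3128+0+8·23·7=4416 → min 3689 | M3..M5: k=3: 0+2898+17·23·18=9936; k=4: 2737+0+17·7·18=4879 → min 4879.
Length 4: M1..M4: k=1: 0+3689+6·8·7=4025; k=2: 816+2737+6·17·7=4267; k=3: 3162+0+6·23·7=4128 → min 4025 | M2..M5: k=2: 0+4879+8·17·18=7327; k=3: 3128+2898+8·23·18=9338; k=4: 3689+0+8·7·18=4697 → min 4697.
Length 5: M1..M5: k=1: 0+4697+6·8·18=5561; k=2: 816+4879+6·17·18=7531; k=3: 3162+2898+6·23·18=8544; k=4: 4025+0+6·7·18=4781 → min 4781.
Optimal order: ((M1·(M2·(M3·M4)))·M5) with cost 4781.

4781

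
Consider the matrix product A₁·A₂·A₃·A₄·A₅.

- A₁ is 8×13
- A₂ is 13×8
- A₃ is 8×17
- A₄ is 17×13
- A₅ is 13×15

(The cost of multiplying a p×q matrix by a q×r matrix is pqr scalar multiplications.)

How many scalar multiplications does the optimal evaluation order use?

Adjacent pairs: A₁A₂ = 8·13·8 = 832; A₂A₃ = 13·8·17 = 1768; A₃A₄ = 8·17·13 = 1768; A₄A₅ = 17·13·15 = 3315.
Length 3: A₁..A₃: k=1: 0+1768+8·13·17=3536; k=2: 832+0+8·8·17=1920 → min 1920 | A₂..A₄: k=2: 0+1768+13·8·13=3120; k=3: 1768+0+13·17·13=4641 → min 3120 | A₃..A₅: k=3: 0+3315+8·17·15=5355; k=4: 1768+0+8·13·15=3328 → min 3328.
Length 4: A₁..A₄: k=1: 0+3120+8·13·13=4472; k=2: 832+1768+8·8·13=3432; k=3: 1920+0+8·17·13=3688 → min 3432 | A₂..A₅: k=2: 0+3328+13·8·15=4888; k=3: 1768+3315+13·17·15=8398; k=4: 3120+0+13·13·15=5655 → min 4888.
Length 5: A₁..A₅: k=1: 0+4888+8·13·15=6448; k=2: 832+3328+8·8·15=5120; k=3: 1920+3315+8·17·15=7275; k=4: 3432+0+8·13·15=4992 → min 4992.
Optimal order: (((A₁·A₂)·(A₃·A₄))·A₅) with cost 4992.

4992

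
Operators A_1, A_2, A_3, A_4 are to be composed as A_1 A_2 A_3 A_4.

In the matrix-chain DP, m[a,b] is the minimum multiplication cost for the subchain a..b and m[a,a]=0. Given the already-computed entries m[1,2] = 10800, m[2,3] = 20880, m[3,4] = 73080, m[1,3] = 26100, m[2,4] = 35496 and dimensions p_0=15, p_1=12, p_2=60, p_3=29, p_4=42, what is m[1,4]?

43056

m[1,4] = min over k∈[1,3] of m[1,k]+m[k+1,4]+p_{0}·p_k·p_{4}.
k=1: 0 + 35496 + 15·12·42 = 43056; k=2: 10800 + 73080 + 15·60·42 = 121680; k=3: 26100 + 0 + 15·29·42 = 44370.
Minimum: 43056 at k=1.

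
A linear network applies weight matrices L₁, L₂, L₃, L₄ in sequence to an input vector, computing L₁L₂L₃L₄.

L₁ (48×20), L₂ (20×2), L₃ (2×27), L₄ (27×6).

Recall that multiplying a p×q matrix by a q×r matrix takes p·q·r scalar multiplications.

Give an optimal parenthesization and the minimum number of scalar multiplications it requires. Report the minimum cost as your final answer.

2820

Adjacent pairs: L₁L₂ = 48·20·2 = 1920; L₂L₃ = 20·2·27 = 1080; L₃L₄ = 2·27·6 = 324.
Length 3: L₁..L₃: k=1: 0+1080+48·20·27=27000; k=2: 1920+0+48·2·27=4512 → min 4512 | L₂..L₄: k=2: 0+324+20·2·6=564; k=3: 1080+0+20·27·6=4320 → min 564.
Length 4: L₁..L₄: k=1: 0+564+48·20·6=6324; k=2: 1920+324+48·2·6=2820; k=3: 4512+0+48·27·6=12288 → min 2820.
Optimal parenthesization: ((L₁L₂)(L₃L₄)) with cost 2820.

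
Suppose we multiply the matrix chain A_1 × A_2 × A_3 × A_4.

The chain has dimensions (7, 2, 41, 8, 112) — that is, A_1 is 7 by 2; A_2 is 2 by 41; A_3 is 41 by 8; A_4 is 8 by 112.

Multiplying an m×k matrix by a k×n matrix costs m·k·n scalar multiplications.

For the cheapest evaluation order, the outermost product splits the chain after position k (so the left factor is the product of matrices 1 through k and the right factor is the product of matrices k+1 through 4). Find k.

Adjacent pairs: A_1A_2 = 7·2·41 = 574; A_2A_3 = 2·41·8 = 656; A_3A_4 = 41·8·112 = 36736.
Length 3: A_1..A_3: k=1: 0+656+7·2·8=768; k=2: 574+0+7·41·8=2870 → min 768 | A_2..A_4: k=2: 0+36736+2·41·112=45920; k=3: 656+0+2·8·112=2448 → min 2448.
Top-level splits: k=1: (A_1..A_1)·(A_2..A_4) → 0+2448+7·2·112 = 4016; k=2: (A_1..A_2)·(A_3..A_4) → 574+36736+7·41·112 = 69454; k=3: (A_1..A_3)·(A_4..A_4) → 768+0+7·8·112 = 7040.
Best split is after A_1, i.e. k = 1.

1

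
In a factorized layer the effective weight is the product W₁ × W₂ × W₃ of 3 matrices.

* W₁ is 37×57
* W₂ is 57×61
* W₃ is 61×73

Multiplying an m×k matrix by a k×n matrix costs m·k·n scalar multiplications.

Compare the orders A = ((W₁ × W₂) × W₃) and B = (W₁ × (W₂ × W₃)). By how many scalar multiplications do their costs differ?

Order A = ((W₁ × W₂) × W₃): (W₁ × W₂): 37×57 by 57×61 → 37×61, cost 37·57·61 = 128649; ((W₁ × W₂) × W₃): 37×61 by 61×73 → 37×73, cost 37·61·73 = 164761; cumulative 293410. Total 293410.
Order B = (W₁ × (W₂ × W₃)): (W₂ × W₃): 57×61 by 61×73 → 57×73, cost 57·61·73 = 253821; (W₁ × (W₂ × W₃)): 37×57 by 57×73 → 37×73, cost 37·57·73 = 153957; cumulative 407778. Total 407778.
Difference: |293410 − 407778| = 114368.

114368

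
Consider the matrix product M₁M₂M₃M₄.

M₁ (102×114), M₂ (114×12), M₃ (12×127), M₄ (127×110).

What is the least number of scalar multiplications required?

Adjacent pairs: M₁M₂ = 102·114·12 = 139536; M₂M₃ = 114·12·127 = 173736; M₃M₄ = 12·127·110 = 167640.
Length 3: M₁..M₃: k=1: 0+173736+102·114·127=1650492; k=2: 139536+0+102·12·127=294984 → min 294984 | M₂..M₄: k=2: 0+167640+114·12·110=318120; k=3: 173736+0+114·127·110=1766316 → min 318120.
Length 4: M₁..M₄: k=1: 0+318120+102·114·110=1597200; k=2: 139536+167640+102·12·110=441816; k=3: 294984+0+102·127·110=1719924 → min 441816.
Optimal order: ((M₁M₂)(M₃M₄)) with cost 441816.

441816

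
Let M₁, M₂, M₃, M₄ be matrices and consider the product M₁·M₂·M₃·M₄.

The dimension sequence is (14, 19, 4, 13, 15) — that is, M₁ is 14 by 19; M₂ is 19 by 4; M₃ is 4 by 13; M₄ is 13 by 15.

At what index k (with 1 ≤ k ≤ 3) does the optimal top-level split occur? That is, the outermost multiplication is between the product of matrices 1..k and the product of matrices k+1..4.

2

Adjacent pairs: M₁M₂ = 14·19·4 = 1064; M₂M₃ = 19·4·13 = 988; M₃M₄ = 4·13·15 = 780.
Length 3: M₁..M₃: k=1: 0+988+14·19·13=4446; k=2: 1064+0+14·4·13=1792 → min 1792 | M₂..M₄: k=2: 0+780+19·4·15=1920; k=3: 988+0+19·13·15=4693 → min 1920.
Top-level splits: k=1: (M₁..M₁)·(M₂..M₄) → 0+1920+14·19·15 = 5910; k=2: (M₁..M₂)·(M₃..M₄) → 1064+780+14·4·15 = 2684; k=3: (M₁..M₃)·(M₄..M₄) → 1792+0+14·13·15 = 4522.
Best split is after M₂, i.e. k = 2.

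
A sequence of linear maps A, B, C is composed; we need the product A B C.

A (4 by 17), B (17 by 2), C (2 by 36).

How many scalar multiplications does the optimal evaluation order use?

Order (A (B C)): (B C): 17×2 by 2×36 → 17×36, cost 17·2·36 = 1224; (A (B C)): 4×17 by 17×36 → 4×36, cost 4·17·36 = 2448; cumulative 3672. Total 3672.
Order ((A B) C): (A B): 4×17 by 17×2 → 4×2, cost 4·17·2 = 136; ((A B) C): 4×2 by 2×36 → 4×36, cost 4·2·36 = 288; cumulative 424. Total 424.
Minimum: 424.

424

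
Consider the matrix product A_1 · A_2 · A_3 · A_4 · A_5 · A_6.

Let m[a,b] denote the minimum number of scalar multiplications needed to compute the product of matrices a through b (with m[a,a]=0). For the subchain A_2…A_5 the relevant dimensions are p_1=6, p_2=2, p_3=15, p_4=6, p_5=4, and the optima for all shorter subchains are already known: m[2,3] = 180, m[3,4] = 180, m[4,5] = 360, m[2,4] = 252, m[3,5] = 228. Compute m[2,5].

276

m[2,5] = min over k∈[2,4] of m[2,k]+m[k+1,5]+p_{1}·p_k·p_{5}.
k=2: 0 + 228 + 6·2·4 = 276; k=3: 180 + 360 + 6·15·4 = 900; k=4: 252 + 0 + 6·6·4 = 396.
Minimum: 276 at k=2.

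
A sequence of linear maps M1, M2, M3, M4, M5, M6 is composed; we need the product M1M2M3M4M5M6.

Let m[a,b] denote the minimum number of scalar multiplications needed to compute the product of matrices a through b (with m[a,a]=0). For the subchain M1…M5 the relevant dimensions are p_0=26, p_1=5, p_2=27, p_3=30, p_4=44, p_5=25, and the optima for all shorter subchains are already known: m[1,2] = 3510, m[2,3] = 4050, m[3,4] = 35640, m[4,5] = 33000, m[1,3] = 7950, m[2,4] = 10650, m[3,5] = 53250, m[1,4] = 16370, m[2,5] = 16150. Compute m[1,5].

m[1,5] = min over k∈[1,4] of m[1,k]+m[k+1,5]+p_{0}·p_k·p_{5}.
k=1: 0 + 16150 + 26·5·25 = 19400; k=2: 3510 + 53250 + 26·27·25 = 74310; k=3: 7950 + 33000 + 26·30·25 = 60450; k=4: 16370 + 0 + 26·44·25 = 44970.
Minimum: 19400 at k=1.

19400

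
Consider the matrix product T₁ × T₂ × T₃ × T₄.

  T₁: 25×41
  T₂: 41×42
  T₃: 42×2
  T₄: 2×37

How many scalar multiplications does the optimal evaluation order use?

7344

Adjacent pairs: T₁T₂ = 25·41·42 = 43050; T₂T₃ = 41·42·2 = 3444; T₃T₄ = 42·2·37 = 3108.
Length 3: T₁..T₃: k=1: 0+3444+25·41·2=5494; k=2: 43050+0+25·42·2=45150 → min 5494 | T₂..T₄: k=2: 0+3108+41·42·37=66822; k=3: 3444+0+41·2·37=6478 → min 6478.
Length 4: T₁..T₄: k=1: 0+6478+25·41·37=44403; k=2: 43050+3108+25·42·37=85008; k=3: 5494+0+25·2·37=7344 → min 7344.
Optimal order: ((T₁ × (T₂ × T₃)) × T₄) with cost 7344.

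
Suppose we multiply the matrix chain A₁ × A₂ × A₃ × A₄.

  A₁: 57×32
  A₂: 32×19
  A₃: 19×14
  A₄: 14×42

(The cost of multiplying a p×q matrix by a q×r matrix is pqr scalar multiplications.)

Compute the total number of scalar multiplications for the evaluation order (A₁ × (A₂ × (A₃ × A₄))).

113316

(A₃ × A₄): 19×14 by 14×42 → 19×42, cost 19·14·42 = 11172
(A₂ × (A₃ × A₄)): 32×19 by 19×42 → 32×42, cost 32·19·42 = 25536; cumulative 36708
(A₁ × (A₂ × (A₃ × A₄))): 57×32 by 32×42 → 57×42, cost 57·32·42 = 76608; cumulative 113316
Total: 113316 scalar multiplications.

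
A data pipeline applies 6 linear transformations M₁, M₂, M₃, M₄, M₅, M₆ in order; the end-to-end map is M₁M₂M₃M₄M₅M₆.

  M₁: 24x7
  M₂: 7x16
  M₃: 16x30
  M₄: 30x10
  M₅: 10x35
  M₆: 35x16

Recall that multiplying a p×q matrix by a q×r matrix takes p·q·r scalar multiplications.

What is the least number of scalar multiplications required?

Adjacent pairs: M₁M₂ = 24·7·16 = 2688; M₂M₃ = 7·16·30 = 3360; M₃M₄ = 16·30·10 = 4800; M₄M₅ = 30·10·35 = 10500; M₅M₆ = 10·35·16 = 5600.
Length 3: M₁..M₃: k=1: 0+3360+24·7·30=8400; k=2: 2688+0+24·16·30=14208 → min 8400 | M₂..M₄: k=2: 0+4800+7·16·10=5920; k=3: 3360+0+7·30·10=5460 → min 5460 | M₃..M₅: k=3: 0+10500+16·30·35=27300; k=4: 4800+0+16·10·35=10400 → min 10400 | M₄..M₆: k=4: 0+5600+30·10·16=10400; k=5: 10500+0+30·35·16=27300 → min 10400.
Length 4: M₁..M₄: k=1: 0+5460+24·7·10=7140; k=2: 2688+4800+24·16·10=11328; k=3: 8400+0+24·30·10=15600 → min 7140 | M₂..M₅: k=2: 0+10400+7·16·35=14320; k=3: 3360+10500+7·30·35=21210; k=4: 5460+0+7·10·35=7910 → min 7910 | M₃..M₆: k=3: 0+10400+16·30·16=18080; k=4: 4800+5600+16·10·16=12960; k=5: 10400+0+16·35·16=19360 → min 12960.
Length 5: M₁..M₅: k=1: 0+7910+24·7·35=13790; k=2: 2688+10400+24·16·35=26528; k=3: 8400+10500+24·30·35=44100; k=4: 7140+0+24·10·35=15540 → min 13790 | M₂..M₆: k=2: 0+12960+7·16·16=14752; k=3: 3360+10400+7·30·16=17120; k=4: 5460+5600+7·10·16=12180; k=5: 7910+0+7·35·16=11830 → min 11830.
Length 6: M₁..M₆: k=1: 0+11830+24·7·16=14518; k=2: 2688+12960+24·16·16=21792; k=3: 8400+10400+24·30·16=30320; k=4: 7140+5600+24·10·16=16580; k=5: 13790+0+24·35·16=27230 → min 14518.
Optimal order: (M₁((((M₂M₃)M₄)M₅)M₆)) with cost 14518.

14518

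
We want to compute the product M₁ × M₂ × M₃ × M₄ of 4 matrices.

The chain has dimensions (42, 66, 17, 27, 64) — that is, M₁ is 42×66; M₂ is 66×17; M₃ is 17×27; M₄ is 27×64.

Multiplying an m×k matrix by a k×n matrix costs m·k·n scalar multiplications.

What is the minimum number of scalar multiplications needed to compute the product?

Adjacent pairs: M₁M₂ = 42·66·17 = 47124; M₂M₃ = 66·17·27 = 30294; M₃M₄ = 17·27·64 = 29376.
Length 3: M₁..M₃: k=1: 0+30294+42·66·27=105138; k=2: 47124+0+42·17·27=66402 → min 66402 | M₂..M₄: k=2: 0+29376+66·17·64=101184; k=3: 30294+0+66·27·64=144342 → min 101184.
Length 4: M₁..M₄: k=1: 0+101184+42·66·64=278592; k=2: 47124+29376+42·17·64=122196; k=3: 66402+0+42·27·64=138978 → min 122196.
Optimal order: ((M₁ × M₂) × (M₃ × M₄)) with cost 122196.

122196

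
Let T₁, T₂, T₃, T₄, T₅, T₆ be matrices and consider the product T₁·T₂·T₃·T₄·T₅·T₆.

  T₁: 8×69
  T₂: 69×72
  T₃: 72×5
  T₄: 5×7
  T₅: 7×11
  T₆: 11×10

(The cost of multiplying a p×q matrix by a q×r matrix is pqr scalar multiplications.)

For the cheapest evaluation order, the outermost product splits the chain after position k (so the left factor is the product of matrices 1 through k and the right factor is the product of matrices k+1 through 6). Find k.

3

Adjacent pairs: T₁T₂ = 8·69·72 = 39744; T₂T₃ = 69·72·5 = 24840; T₃T₄ = 72·5·7 = 2520; T₄T₅ = 5·7·11 = 385; T₅T₆ = 7·11·10 = 770.
Length 3: T₁..T₃: k=1: 0+24840+8·69·5=27600; k=2: 39744+0+8·72·5=42624 → min 27600 | T₂..T₄: k=2: 0+2520+69·72·7=37296; k=3: 24840+0+69·5·7=27255 → min 27255 | T₃..T₅: k=3: 0+385+72·5·11=4345; k=4: 2520+0+72·7·11=8064 → min 4345 | T₄..T₆: k=4: 0+770+5·7·10=1120; k=5: 385+0+5·11·10=935 → min 935.
Length 4: T₁..T₄: k=1: 0+27255+8·69·7=31119; k=2: 39744+2520+8·72·7=46296; k=3: 27600+0+8·5·7=27880 → min 27880 | T₂..T₅: k=2: 0+4345+69·72·11=58993; k=3: 24840+385+69·5·11=29020; k=4: 27255+0+69·7·11=32568 → min 29020 | T₃..T₆: k=3: 0+935+72·5·10=4535; k=4: 2520+770+72·7·10=8330; k=5: 4345+0+72·11·10=12265 → min 4535.
Length 5: T₁..T₅: k=1: 0+29020+8·69·11=35092; k=2: 39744+4345+8·72·11=50425; k=3: 27600+385+8·5·11=28425; k=4: 27880+0+8·7·11=28496 → min 28425 | T₂..T₆: k=2: 0+4535+69·72·10=54215; k=3: 24840+935+69·5·10=29225; k=4: 27255+770+69·7·10=32855; k=5: 29020+0+69·11·10=36610 → min 29225.
Top-level splits: k=1: (T₁..T₁)·(T₂..T₆) → 0+29225+8·69·10 = 34745; k=2: (T₁..T₂)·(T₃..T₆) → 39744+4535+8·72·10 = 50039; k=3: (T₁..T₃)·(T₄..T₆) → 27600+935+8·5·10 = 28935; k=4: (T₁..T₄)·(T₅..T₆) → 27880+770+8·7·10 = 29210; k=5: (T₁..T₅)·(T₆..T₆) → 28425+0+8·11·10 = 29305.
Best split is after T₃, i.e. k = 3.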